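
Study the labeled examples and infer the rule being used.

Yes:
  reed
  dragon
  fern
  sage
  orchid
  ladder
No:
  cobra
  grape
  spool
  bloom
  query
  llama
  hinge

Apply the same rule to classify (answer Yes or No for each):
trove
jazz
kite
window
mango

No, Yes, Yes, Yes, No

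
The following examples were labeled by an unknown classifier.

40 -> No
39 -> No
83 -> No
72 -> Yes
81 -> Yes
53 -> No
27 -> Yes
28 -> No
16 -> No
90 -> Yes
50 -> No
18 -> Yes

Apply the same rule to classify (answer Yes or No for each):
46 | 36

Rule: multiple of 9. This holds for each 'Yes' example and fails for each 'No' one.
46: 46 = 9·5 + 1, doesn't match → No.
36: 36 = 9·4, meets the rule → Yes.

No, Yes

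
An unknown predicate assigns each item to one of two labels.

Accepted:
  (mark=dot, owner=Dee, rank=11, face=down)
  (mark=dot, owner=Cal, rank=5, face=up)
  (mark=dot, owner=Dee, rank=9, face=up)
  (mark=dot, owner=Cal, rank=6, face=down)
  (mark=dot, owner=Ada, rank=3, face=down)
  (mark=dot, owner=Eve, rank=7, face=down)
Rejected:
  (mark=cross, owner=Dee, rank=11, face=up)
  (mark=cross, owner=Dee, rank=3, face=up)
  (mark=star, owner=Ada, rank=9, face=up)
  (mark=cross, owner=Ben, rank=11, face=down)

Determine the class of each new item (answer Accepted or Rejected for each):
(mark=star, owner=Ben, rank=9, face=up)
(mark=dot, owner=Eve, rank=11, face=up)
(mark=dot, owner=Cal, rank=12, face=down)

Rejected, Accepted, Accepted

One predicate separates the groups cleanly: mark is dot.
(mark=star, owner=Ben, rank=9, face=up) — mark is star, hence Rejected.
(mark=dot, owner=Eve, rank=11, face=up) — mark is dot, hence Accepted.
(mark=dot, owner=Cal, rank=12, face=down) — mark is dot, hence Accepted.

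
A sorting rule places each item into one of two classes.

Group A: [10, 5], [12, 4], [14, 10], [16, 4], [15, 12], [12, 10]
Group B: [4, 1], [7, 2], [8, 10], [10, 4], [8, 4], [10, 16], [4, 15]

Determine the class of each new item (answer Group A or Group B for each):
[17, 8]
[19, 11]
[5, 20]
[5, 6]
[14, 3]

'Group A' ⟺ first > second AND sum ≥ 15.
[17, 8]: 17 > 8, 17+8 = 25, satisfies this → Group A. [19, 11]: 19 > 11, 19+11 = 30, satisfies this → Group A. [5, 20]: 5 < 20, 5+20 = 25, does not satisfy this → Group B. [5, 6]: 5 < 6, 5+6 = 11, does not satisfy this → Group B. [14, 3]: 14 > 3, 14+3 = 17, satisfies this → Group A.

Group A, Group A, Group B, Group B, Group A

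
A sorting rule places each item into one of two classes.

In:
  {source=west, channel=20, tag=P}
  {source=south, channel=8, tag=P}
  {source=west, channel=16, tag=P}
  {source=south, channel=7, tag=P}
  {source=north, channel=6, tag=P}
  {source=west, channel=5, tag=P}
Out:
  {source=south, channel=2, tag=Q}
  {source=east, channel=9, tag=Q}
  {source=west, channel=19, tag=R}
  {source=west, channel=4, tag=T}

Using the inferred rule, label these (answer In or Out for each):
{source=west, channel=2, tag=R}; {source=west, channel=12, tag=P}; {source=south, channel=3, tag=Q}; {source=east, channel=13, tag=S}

Out, In, Out, Out

The common property of the 'In' items is: tag is P. No 'Out' item has it.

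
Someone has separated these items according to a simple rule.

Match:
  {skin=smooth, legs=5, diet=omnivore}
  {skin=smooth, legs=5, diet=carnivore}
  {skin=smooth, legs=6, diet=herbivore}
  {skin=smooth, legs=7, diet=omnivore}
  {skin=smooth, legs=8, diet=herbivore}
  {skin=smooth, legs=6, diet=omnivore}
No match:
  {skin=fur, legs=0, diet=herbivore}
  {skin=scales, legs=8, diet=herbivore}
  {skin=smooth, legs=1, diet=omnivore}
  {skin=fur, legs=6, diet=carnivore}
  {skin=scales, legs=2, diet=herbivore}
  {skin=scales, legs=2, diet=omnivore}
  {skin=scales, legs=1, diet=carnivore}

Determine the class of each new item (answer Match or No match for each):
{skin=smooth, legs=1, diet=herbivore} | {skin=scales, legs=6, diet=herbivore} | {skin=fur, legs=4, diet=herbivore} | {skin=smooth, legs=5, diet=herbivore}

No match, No match, No match, Match

The distinguishing property — skin is smooth AND legs ≥ 2 — holds for all the 'Match' cases and none of the 'No match' cases.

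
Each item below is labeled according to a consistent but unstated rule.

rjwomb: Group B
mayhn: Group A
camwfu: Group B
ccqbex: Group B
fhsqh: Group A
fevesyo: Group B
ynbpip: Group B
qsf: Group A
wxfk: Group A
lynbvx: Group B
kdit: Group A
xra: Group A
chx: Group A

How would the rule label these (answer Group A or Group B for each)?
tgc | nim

Group A, Group A

A rule that fits every label: length ≤ 5 — true of each 'Group A' example, false of each 'Group B' one.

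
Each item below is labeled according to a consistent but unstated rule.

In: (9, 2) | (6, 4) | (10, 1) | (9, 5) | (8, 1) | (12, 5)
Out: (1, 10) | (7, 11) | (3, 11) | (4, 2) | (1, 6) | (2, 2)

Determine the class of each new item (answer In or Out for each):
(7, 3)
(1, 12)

In, Out

The pattern is that an item is 'In' exactly when: first > second AND sum ≥ 7.
(7, 3): 7 > 3, 7+3 = 10, passes → In.
(1, 12): 1 < 12, 1+12 = 13, doesn't match → Out.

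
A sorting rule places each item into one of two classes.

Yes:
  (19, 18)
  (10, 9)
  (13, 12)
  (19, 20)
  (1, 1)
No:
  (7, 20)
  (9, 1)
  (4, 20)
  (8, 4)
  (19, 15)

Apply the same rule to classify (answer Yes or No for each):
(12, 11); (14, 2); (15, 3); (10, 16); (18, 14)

Yes, No, No, No, No

Rule: |first − second| ≤ 1. This holds for each 'Yes' example and fails for each 'No' one.
(12, 11): Yes (|12−11| = 1).
(14, 2): No (|14−2| = 12).
(15, 3): No (|15−3| = 12).
(10, 16): No (|10−16| = 6).
(18, 14): No (|18−14| = 4).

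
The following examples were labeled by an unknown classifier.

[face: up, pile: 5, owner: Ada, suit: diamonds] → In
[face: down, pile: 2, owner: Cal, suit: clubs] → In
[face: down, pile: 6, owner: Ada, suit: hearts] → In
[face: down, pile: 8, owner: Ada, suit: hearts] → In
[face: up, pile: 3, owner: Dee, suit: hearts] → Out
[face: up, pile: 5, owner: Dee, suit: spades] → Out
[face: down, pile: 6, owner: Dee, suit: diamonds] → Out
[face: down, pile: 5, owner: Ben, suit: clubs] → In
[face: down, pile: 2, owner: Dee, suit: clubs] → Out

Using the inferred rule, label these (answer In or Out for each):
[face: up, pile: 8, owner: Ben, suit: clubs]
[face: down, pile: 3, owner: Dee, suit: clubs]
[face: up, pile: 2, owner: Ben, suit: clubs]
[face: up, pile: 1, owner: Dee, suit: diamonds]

Looking at the examples, the only property every 'In' case has and every 'Out' case lacks is: owner is not Dee.
[face: up, pile: 8, owner: Ben, suit: clubs]: In (owner is Ben).
[face: down, pile: 3, owner: Dee, suit: clubs]: Out (owner is Dee).
[face: up, pile: 2, owner: Ben, suit: clubs]: In (owner is Ben).
[face: up, pile: 1, owner: Dee, suit: diamonds]: Out (owner is Dee).

In, Out, In, Out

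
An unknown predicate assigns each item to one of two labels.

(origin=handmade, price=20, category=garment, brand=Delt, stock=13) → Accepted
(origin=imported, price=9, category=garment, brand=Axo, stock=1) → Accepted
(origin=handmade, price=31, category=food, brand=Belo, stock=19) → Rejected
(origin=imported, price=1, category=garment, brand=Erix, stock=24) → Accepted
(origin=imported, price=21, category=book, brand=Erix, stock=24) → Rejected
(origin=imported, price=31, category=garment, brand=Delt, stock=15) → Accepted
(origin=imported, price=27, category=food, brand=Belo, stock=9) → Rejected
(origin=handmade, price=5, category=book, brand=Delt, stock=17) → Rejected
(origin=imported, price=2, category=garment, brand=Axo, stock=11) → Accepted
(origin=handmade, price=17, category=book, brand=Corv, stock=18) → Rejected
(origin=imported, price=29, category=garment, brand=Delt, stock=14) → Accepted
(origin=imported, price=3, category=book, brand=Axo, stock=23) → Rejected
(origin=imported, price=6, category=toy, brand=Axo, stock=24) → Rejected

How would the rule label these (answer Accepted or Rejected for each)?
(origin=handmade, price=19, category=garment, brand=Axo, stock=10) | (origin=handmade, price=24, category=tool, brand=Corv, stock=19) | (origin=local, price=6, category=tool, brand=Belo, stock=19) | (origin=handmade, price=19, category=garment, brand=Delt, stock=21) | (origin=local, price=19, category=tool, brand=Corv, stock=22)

Accepted, Rejected, Rejected, Accepted, Rejected

All 'Accepted' examples share one property — category is garment — and every 'Rejected' example lacks it.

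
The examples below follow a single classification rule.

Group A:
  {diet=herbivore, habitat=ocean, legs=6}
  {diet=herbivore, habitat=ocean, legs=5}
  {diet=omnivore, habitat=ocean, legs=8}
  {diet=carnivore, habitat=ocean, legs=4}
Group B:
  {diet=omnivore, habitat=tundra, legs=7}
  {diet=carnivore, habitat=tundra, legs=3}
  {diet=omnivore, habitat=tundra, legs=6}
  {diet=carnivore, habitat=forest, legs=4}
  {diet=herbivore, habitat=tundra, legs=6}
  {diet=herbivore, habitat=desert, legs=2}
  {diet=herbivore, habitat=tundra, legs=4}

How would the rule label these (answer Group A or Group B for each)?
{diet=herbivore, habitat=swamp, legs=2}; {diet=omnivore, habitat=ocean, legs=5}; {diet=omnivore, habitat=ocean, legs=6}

Looking at the examples, the only property every 'Group A' case has and every 'Group B' case lacks is: habitat is ocean.
Group B: {diet=herbivore, habitat=swamp, legs=2}, since habitat is swamp. Group A: {diet=omnivore, habitat=ocean, legs=5}, since habitat is ocean. Group A: {diet=omnivore, habitat=ocean, legs=6}, since habitat is ocean.

Group B, Group A, Group A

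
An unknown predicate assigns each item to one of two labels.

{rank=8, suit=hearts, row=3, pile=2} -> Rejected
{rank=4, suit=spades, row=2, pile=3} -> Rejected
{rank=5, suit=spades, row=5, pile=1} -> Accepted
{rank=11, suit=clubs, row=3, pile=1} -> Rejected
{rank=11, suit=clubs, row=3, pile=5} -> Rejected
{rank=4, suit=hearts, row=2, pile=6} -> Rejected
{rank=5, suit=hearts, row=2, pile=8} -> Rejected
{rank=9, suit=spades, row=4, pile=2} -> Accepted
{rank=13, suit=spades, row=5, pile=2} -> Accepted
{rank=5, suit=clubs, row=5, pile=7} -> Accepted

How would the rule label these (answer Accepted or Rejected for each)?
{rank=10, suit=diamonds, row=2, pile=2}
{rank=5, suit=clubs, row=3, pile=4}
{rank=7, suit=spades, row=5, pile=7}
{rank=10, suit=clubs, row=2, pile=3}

Rejected, Rejected, Accepted, Rejected

A rule that fits every label: row ≥ 4 — true of each 'Accepted' example, false of each 'Rejected' one.
{rank=10, suit=diamonds, row=2, pile=2} → row = 2 → Rejected.
{rank=5, suit=clubs, row=3, pile=4} → row = 3 → Rejected.
{rank=7, suit=spades, row=5, pile=7} → row = 5 → Accepted.
{rank=10, suit=clubs, row=2, pile=3} → row = 2 → Rejected.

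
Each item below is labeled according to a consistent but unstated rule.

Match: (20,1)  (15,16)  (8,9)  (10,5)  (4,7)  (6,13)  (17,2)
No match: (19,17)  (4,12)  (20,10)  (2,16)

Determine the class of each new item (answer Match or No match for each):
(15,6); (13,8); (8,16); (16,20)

The common property of the 'Match' items is: sum is odd. No 'No match' item has it.

Match, Match, No match, No match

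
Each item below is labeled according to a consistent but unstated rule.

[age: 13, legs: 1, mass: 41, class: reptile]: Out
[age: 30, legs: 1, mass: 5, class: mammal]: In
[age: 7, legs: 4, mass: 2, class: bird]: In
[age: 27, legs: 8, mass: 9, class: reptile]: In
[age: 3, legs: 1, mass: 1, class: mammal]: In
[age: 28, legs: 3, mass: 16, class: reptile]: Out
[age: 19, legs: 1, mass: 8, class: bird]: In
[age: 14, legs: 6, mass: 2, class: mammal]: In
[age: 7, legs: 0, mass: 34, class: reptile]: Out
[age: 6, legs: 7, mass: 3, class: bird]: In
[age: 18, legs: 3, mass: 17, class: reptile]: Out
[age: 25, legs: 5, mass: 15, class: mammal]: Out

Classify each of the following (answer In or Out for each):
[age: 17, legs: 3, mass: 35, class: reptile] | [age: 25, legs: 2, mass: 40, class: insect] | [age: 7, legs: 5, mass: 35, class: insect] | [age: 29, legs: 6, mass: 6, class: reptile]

The pattern is that an item is 'In' exactly when: mass ≤ 9.
Out: [age: 17, legs: 3, mass: 35, class: reptile], since mass = 35. Out: [age: 25, legs: 2, mass: 40, class: insect], since mass = 40. Out: [age: 7, legs: 5, mass: 35, class: insect], since mass = 35. In: [age: 29, legs: 6, mass: 6, class: reptile], since mass = 6.

Out, Out, Out, In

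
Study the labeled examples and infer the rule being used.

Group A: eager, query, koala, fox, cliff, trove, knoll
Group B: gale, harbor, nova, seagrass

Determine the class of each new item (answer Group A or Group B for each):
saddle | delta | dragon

Group B, Group A, Group B

The simplest hypothesis consistent with all the labels is: odd length.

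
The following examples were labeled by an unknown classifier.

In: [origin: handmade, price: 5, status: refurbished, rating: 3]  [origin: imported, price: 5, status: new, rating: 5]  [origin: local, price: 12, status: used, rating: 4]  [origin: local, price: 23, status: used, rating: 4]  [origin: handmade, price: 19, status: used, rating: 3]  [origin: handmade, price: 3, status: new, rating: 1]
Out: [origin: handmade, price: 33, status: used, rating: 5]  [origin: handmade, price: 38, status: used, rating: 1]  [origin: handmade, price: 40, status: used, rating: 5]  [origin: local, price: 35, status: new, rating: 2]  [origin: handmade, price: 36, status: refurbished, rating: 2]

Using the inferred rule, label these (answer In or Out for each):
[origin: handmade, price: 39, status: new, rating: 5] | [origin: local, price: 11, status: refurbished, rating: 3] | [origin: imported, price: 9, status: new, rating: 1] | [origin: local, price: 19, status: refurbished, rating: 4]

A rule that fits every label: price ≤ 23 — true of each 'In' example, false of each 'Out' one.
[origin: handmade, price: 39, status: new, rating: 5] → price = 39 → Out. [origin: local, price: 11, status: refurbished, rating: 3] → price = 11 → In. [origin: imported, price: 9, status: new, rating: 1] → price = 9 → In. [origin: local, price: 19, status: refurbished, rating: 4] → price = 19 → In.

Out, In, In, In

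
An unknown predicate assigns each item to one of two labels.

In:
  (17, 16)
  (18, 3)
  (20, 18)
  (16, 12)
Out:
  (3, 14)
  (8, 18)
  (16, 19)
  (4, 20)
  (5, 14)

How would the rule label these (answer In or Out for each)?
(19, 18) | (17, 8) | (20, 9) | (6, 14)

The distinguishing property — first > second — holds for all the 'In' cases and none of the 'Out' cases.
(19, 18): 19 > 18 — fits, so In. (17, 8): 17 > 8 — fits, so In. (20, 9): 20 > 9 — fits, so In. (6, 14): 6 < 14 — does not pass, so Out.

In, In, In, Out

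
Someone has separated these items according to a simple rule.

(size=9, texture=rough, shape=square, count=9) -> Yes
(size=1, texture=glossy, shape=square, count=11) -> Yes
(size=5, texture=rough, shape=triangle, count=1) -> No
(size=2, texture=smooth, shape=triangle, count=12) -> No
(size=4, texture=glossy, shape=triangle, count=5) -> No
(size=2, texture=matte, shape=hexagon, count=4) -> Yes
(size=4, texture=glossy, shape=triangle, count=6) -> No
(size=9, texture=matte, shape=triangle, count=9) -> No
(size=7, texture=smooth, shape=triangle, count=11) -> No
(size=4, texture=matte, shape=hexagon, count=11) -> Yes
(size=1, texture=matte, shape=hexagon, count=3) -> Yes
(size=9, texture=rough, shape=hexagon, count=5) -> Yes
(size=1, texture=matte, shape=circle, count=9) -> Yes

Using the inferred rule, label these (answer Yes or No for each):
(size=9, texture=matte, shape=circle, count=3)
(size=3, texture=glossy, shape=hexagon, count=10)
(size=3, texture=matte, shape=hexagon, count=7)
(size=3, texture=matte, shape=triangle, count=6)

Comparing the two groups points to one rule — shape is not triangle.

Yes, Yes, Yes, No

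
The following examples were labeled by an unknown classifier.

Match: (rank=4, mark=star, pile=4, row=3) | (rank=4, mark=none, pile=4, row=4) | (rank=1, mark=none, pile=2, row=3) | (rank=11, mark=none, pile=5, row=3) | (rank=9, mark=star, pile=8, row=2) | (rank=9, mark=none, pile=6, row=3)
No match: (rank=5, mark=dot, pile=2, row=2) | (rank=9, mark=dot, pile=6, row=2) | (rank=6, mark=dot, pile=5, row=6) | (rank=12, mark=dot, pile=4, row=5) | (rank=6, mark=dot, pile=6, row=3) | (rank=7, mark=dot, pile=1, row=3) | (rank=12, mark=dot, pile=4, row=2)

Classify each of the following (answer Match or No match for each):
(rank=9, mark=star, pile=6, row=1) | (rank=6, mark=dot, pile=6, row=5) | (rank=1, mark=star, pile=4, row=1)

Rule: mark is not dot. This holds for each 'Match' example and fails for each 'No match' one.
Match: (rank=9, mark=star, pile=6, row=1), since mark is star.
No match: (rank=6, mark=dot, pile=6, row=5), since mark is dot.
Match: (rank=1, mark=star, pile=4, row=1), since mark is star.

Match, No match, Match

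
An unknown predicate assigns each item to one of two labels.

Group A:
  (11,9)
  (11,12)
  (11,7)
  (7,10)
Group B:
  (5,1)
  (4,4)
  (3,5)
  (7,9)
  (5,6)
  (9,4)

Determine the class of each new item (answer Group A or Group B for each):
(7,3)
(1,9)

Group B, Group B

'Group A' ⟺ sum ≥ 17.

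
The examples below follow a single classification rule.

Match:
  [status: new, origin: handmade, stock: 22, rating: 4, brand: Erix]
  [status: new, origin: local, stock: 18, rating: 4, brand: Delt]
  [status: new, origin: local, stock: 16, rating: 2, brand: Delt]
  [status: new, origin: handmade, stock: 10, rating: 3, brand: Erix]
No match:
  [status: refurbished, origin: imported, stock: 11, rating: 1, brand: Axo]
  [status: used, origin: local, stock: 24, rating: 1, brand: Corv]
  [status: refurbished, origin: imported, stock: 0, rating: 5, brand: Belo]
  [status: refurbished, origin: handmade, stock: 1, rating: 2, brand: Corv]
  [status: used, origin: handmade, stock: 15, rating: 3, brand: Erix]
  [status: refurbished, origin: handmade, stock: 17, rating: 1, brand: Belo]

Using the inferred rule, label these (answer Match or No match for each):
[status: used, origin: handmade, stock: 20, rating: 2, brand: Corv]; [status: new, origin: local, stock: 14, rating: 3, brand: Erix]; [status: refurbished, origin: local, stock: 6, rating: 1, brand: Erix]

One predicate separates the groups cleanly: status is new.
[status: used, origin: handmade, stock: 20, rating: 2, brand: Corv]: status is used — fails this test, so No match. [status: new, origin: local, stock: 14, rating: 3, brand: Erix]: status is new — meets the rule, so Match. [status: refurbished, origin: local, stock: 6, rating: 1, brand: Erix]: status is refurbished — fails this test, so No match.

No match, Match, No match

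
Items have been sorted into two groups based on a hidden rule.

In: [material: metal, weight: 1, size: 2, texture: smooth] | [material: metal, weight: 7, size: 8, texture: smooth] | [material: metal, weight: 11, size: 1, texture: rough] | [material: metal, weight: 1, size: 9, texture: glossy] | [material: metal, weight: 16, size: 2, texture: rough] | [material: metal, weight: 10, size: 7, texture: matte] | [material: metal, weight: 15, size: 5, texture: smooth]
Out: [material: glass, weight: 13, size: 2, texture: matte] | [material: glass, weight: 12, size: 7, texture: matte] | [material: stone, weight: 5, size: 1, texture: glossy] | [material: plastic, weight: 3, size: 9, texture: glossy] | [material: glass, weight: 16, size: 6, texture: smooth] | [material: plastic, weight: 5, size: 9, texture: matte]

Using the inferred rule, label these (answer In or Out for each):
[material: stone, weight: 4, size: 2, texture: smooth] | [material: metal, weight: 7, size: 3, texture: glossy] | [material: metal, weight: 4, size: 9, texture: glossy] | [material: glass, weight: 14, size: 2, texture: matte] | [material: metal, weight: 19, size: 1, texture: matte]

Out, In, In, Out, In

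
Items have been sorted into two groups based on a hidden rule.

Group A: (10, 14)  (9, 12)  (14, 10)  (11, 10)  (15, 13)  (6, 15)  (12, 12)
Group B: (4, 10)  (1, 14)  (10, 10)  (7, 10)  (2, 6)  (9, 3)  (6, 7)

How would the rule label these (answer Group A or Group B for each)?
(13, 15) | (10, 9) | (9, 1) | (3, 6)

The pattern is that an item is 'Group A' exactly when: sum ≥ 21.
(13, 15): 13+15 = 28 — passes, so Group A.
(10, 9): 10+9 = 19 — does not satisfy this, so Group B.
(9, 1): 9+1 = 10 — does not satisfy this, so Group B.
(3, 6): 3+6 = 9 — does not satisfy this, so Group B.

Group A, Group B, Group B, Group B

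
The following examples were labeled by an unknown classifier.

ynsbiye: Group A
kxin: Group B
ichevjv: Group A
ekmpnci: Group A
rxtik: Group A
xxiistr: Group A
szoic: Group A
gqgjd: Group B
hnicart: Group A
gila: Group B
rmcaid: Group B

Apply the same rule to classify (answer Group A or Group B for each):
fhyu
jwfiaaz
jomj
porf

Group B, Group A, Group B, Group B

Every 'Group A' example satisfies: odd length AND contains 'i'. None of the 'Group B' examples do.
Group B: fhyu, since length 4, no 'i'.
Group A: jwfiaaz, since length 7, has 'i'.
Group B: jomj, since length 4, no 'i'.
Group B: porf, since length 4, no 'i'.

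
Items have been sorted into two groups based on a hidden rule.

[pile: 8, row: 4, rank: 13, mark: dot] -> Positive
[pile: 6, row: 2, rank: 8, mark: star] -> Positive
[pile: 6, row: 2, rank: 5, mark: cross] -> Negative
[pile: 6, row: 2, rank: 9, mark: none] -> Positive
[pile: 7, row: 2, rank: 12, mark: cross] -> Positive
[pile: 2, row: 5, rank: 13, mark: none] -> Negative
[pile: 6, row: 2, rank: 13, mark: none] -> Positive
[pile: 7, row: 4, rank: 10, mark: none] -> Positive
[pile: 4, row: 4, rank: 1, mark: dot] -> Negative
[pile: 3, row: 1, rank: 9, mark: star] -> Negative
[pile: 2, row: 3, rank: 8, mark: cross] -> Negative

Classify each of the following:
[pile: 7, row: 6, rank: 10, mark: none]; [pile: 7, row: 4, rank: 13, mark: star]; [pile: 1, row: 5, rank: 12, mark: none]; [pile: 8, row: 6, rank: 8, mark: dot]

Positive, Positive, Negative, Positive

The pattern is that an item is 'Positive' exactly when: pile ≥ 4 AND rank ≥ 8.
[pile: 7, row: 6, rank: 10, mark: none]: pile = 7, rank = 10, checks out → Positive. [pile: 7, row: 4, rank: 13, mark: star]: pile = 7, rank = 13, checks out → Positive. [pile: 1, row: 5, rank: 12, mark: none]: pile = 1, rank = 12, does not fit → Negative. [pile: 8, row: 6, rank: 8, mark: dot]: pile = 8, rank = 8, checks out → Positive.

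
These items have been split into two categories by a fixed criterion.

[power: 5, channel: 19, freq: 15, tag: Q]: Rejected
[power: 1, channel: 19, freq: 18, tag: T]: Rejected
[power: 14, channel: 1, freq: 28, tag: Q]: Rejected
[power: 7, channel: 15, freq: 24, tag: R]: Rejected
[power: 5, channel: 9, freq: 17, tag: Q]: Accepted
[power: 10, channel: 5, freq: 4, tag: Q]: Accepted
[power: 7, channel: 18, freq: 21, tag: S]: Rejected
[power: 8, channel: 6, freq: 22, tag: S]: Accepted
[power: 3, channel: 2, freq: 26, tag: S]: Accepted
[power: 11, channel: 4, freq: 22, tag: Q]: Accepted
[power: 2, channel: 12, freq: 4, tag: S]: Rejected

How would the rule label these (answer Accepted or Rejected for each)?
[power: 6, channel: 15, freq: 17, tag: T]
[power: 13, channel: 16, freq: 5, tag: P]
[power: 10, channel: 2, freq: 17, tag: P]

Rule: freq ≤ 26 AND channel ≤ 9. This holds for each 'Accepted' example and fails for each 'Rejected' one.

Rejected, Rejected, Accepted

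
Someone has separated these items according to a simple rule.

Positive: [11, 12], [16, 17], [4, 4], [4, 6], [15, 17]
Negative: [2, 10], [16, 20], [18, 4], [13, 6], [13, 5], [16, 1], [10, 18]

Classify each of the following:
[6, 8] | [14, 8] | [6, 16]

Positive, Negative, Negative

One predicate separates the groups cleanly: |first − second| ≤ 2.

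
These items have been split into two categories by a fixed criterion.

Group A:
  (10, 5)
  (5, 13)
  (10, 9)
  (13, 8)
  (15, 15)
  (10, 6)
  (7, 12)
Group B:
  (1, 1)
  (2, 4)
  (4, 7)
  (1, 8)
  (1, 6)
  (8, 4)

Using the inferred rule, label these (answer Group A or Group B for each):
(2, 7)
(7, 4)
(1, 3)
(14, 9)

The common property of the 'Group A' items is: sum ≥ 15. No 'Group B' item has it.
(2, 7): 2+7 = 9, doesn't qualify → Group B. (7, 4): 7+4 = 11, doesn't qualify → Group B. (1, 3): 1+3 = 4, doesn't qualify → Group B. (14, 9): 14+9 = 23, meets the rule → Group A.

Group B, Group B, Group B, Group A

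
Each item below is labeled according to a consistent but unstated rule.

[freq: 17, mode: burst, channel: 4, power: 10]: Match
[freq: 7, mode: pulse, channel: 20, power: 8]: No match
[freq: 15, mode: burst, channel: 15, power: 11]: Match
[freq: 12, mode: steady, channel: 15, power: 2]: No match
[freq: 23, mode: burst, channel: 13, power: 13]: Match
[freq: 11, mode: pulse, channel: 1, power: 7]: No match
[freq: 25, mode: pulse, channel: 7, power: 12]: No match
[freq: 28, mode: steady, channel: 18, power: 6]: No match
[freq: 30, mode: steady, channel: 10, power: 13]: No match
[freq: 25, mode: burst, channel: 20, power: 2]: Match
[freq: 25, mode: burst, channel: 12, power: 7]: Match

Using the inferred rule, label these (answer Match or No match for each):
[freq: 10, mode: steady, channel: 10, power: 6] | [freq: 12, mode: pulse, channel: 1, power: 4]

The simplest hypothesis consistent with all the labels is: mode is burst.
[freq: 10, mode: steady, channel: 10, power: 6]: mode is steady, does not satisfy this → No match.
[freq: 12, mode: pulse, channel: 1, power: 4]: mode is pulse, does not satisfy this → No match.

No match, No match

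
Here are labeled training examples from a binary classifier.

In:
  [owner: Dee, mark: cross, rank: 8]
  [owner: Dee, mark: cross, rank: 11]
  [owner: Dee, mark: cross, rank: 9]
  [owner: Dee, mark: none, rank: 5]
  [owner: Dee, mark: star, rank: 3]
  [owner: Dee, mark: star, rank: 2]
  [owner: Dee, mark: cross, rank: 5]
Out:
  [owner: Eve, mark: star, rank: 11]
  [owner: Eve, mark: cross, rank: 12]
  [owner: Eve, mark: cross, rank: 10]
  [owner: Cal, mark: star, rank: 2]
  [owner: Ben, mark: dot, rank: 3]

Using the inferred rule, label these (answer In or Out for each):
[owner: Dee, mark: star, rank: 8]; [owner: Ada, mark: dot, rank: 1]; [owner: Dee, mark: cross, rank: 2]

The distinguishing property — owner is Dee — holds for all the 'In' cases and none of the 'Out' cases.
[owner: Dee, mark: star, rank: 8]: In (owner is Dee).
[owner: Ada, mark: dot, rank: 1]: Out (owner is Ada).
[owner: Dee, mark: cross, rank: 2]: In (owner is Dee).

In, Out, In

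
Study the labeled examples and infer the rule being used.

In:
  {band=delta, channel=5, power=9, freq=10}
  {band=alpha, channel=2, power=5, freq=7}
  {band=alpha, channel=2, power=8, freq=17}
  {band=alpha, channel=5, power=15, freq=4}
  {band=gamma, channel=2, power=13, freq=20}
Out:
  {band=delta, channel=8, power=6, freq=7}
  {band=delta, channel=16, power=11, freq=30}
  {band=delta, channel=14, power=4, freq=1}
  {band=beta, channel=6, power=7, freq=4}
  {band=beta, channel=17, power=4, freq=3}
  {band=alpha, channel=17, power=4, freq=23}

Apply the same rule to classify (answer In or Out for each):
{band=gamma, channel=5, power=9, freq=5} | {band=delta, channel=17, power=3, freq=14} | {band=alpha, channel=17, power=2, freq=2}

In, Out, Out

Every 'In' example satisfies: channel ≤ 5. None of the 'Out' examples do.
{band=gamma, channel=5, power=9, freq=5}: In (channel = 5). {band=delta, channel=17, power=3, freq=14}: Out (channel = 17). {band=alpha, channel=17, power=2, freq=2}: Out (channel = 17).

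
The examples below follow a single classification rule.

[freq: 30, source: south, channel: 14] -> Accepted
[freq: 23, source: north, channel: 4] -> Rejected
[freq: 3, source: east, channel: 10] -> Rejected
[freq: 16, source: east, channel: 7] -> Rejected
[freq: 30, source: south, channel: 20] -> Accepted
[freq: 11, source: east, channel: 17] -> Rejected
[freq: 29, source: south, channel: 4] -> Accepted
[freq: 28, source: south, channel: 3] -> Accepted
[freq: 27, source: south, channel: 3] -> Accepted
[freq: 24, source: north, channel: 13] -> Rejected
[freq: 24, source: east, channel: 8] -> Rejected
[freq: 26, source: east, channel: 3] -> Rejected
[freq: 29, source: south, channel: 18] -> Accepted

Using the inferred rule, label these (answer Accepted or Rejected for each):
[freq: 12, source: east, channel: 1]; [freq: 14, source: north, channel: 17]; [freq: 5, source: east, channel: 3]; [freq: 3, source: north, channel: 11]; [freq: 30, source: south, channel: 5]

The distinguishing property — source is south — holds for all the 'Accepted' cases and none of the 'Rejected' cases.

Rejected, Rejected, Rejected, Rejected, Accepted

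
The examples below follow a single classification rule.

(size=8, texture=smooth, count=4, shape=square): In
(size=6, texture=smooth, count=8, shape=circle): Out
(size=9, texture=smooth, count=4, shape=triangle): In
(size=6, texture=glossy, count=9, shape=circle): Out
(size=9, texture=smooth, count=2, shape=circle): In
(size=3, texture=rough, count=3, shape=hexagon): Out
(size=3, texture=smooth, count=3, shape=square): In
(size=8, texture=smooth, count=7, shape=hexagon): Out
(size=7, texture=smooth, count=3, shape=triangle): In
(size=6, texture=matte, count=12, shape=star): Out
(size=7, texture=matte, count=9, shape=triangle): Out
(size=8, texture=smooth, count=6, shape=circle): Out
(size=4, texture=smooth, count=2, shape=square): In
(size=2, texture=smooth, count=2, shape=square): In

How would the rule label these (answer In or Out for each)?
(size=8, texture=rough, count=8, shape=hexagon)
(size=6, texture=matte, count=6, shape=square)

Out, Out

The common property of the 'In' items is: texture is smooth AND count ≤ 4. No 'Out' item has it.
(size=8, texture=rough, count=8, shape=hexagon) → texture is rough, count = 8 → Out. (size=6, texture=matte, count=6, shape=square) → texture is matte, count = 6 → Out.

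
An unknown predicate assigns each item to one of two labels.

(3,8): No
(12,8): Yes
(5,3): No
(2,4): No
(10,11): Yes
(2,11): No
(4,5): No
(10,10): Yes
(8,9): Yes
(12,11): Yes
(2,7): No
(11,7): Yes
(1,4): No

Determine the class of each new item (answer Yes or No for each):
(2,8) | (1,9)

No, No

A rule that fits every label: sum ≥ 17 — true of each 'Yes' example, false of each 'No' one.
(2,8): No (2+8 = 10).
(1,9): No (1+9 = 10).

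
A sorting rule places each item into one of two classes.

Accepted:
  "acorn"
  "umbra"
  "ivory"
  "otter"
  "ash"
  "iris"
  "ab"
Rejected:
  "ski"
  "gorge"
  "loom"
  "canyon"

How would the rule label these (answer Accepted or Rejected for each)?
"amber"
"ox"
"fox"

Accepted, Accepted, Rejected

Every 'Accepted' example satisfies: starts with a vowel. None of the 'Rejected' examples do.
"amber": starts with 'a', qualifies → Accepted.
"ox": starts with 'o', qualifies → Accepted.
"fox": starts with 'f', fails this test → Rejected.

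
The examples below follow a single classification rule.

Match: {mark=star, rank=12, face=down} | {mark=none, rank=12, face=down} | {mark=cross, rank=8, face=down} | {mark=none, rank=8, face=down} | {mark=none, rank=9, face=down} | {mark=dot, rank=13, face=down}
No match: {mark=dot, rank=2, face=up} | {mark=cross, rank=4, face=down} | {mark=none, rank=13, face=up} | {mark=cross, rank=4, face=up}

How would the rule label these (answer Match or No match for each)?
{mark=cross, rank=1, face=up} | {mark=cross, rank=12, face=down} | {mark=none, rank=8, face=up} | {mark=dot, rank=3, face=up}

No match, Match, No match, No match

All 'Match' examples share one property — face is down AND rank ≥ 8 — and every 'No match' example lacks it.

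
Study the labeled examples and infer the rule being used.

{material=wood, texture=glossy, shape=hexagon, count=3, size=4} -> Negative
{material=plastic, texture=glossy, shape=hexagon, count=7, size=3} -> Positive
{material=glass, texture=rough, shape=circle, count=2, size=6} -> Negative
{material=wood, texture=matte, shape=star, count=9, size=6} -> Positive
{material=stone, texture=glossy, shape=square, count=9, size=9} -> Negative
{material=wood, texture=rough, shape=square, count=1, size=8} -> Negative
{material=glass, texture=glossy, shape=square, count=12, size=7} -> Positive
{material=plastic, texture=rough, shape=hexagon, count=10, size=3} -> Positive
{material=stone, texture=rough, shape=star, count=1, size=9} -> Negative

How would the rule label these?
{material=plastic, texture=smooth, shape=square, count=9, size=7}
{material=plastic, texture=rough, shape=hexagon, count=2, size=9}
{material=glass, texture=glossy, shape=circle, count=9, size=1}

Positive, Negative, Positive

The simplest hypothesis consistent with all the labels is: size ≤ 7 AND count ≥ 7.
Positive: {material=plastic, texture=smooth, shape=square, count=9, size=7}, since size = 7, count = 9.
Negative: {material=plastic, texture=rough, shape=hexagon, count=2, size=9}, since size = 9, count = 2.
Positive: {material=glass, texture=glossy, shape=circle, count=9, size=1}, since size = 1, count = 9.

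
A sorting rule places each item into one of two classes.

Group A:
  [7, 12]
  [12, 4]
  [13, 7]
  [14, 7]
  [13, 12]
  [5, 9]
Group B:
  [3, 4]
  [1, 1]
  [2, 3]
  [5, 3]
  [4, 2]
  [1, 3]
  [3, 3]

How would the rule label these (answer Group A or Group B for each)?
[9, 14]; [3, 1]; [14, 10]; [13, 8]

Group A, Group B, Group A, Group A

Rule: sum ≥ 14. This holds for each 'Group A' example and fails for each 'Group B' one.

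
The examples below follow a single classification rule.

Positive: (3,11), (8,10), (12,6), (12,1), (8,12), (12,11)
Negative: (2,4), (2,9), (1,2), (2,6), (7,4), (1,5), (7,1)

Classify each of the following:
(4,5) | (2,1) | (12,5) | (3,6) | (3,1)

All 'Positive' examples share one property — sum ≥ 13 — and every 'Negative' example lacks it.
(4,5): 4+5 = 9, does not fit → Negative.
(2,1): 2+1 = 3, does not fit → Negative.
(12,5): 12+5 = 17, checks out → Positive.
(3,6): 3+6 = 9, does not fit → Negative.
(3,1): 3+1 = 4, does not fit → Negative.

Negative, Negative, Positive, Negative, Negative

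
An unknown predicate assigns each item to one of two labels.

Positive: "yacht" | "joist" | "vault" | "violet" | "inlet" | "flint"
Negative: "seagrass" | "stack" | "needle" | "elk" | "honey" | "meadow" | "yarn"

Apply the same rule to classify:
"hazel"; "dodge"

Negative, Negative

Comparing the two groups points to one rule — ends with 't'.
"hazel" → ends with 'l' → Negative.
"dodge" → ends with 'e' → Negative.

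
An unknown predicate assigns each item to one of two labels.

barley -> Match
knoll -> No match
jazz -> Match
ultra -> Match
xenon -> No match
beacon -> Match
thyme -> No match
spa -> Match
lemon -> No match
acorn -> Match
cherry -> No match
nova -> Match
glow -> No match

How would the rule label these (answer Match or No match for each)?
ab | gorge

Match, No match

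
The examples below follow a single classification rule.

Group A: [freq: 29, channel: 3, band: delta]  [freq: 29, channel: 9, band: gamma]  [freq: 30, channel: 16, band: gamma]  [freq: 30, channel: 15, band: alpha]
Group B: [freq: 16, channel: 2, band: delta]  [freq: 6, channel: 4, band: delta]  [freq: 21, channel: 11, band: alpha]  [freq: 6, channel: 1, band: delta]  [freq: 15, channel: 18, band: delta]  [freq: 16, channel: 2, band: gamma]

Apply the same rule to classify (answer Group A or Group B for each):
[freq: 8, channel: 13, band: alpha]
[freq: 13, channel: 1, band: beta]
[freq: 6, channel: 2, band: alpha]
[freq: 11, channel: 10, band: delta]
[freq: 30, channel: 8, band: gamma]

Group B, Group B, Group B, Group B, Group A

The pattern is that an item is 'Group A' exactly when: freq ≥ 29.
[freq: 8, channel: 13, band: alpha]: Group B (freq = 8).
[freq: 13, channel: 1, band: beta]: Group B (freq = 13).
[freq: 6, channel: 2, band: alpha]: Group B (freq = 6).
[freq: 11, channel: 10, band: delta]: Group B (freq = 11).
[freq: 30, channel: 8, band: gamma]: Group A (freq = 30).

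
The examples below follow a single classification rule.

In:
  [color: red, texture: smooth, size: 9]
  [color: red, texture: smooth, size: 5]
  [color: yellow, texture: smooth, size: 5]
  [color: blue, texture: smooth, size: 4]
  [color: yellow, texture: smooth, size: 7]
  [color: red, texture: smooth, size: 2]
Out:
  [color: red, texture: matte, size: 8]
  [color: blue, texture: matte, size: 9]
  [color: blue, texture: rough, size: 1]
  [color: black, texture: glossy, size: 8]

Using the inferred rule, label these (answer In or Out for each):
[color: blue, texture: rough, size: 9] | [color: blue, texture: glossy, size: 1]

Out, Out

The pattern is that an item is 'In' exactly when: texture is smooth.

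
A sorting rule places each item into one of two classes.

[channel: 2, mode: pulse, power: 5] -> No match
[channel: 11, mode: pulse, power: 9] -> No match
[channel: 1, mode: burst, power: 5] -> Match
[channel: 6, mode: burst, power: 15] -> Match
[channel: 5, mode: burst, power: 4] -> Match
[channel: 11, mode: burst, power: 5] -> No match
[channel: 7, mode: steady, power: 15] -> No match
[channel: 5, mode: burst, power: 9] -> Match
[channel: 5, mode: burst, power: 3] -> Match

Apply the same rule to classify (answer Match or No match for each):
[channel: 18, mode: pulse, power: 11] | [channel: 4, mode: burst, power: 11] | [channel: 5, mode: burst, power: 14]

The pattern is that an item is 'Match' exactly when: mode is burst AND channel ≤ 6.
[channel: 18, mode: pulse, power: 11] → mode is pulse, channel = 18 → No match. [channel: 4, mode: burst, power: 11] → mode is burst, channel = 4 → Match. [channel: 5, mode: burst, power: 14] → mode is burst, channel = 5 → Match.

No match, Match, Match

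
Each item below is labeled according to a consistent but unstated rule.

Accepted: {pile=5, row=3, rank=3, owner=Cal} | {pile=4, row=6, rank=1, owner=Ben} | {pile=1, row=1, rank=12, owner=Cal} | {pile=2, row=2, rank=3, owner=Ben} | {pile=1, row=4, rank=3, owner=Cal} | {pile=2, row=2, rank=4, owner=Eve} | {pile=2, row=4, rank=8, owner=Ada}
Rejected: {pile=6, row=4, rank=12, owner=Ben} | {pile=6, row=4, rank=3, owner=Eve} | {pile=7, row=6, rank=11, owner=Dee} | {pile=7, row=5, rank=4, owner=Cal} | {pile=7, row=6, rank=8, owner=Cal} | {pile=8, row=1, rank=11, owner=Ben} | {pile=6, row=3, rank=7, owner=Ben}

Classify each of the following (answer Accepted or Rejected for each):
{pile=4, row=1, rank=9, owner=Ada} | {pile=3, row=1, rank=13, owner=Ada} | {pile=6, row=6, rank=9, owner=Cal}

Accepted, Accepted, Rejected

'Accepted' ⟺ pile ≤ 5.
Accepted: {pile=4, row=1, rank=9, owner=Ada}, since pile = 4.
Accepted: {pile=3, row=1, rank=13, owner=Ada}, since pile = 3.
Rejected: {pile=6, row=6, rank=9, owner=Cal}, since pile = 6.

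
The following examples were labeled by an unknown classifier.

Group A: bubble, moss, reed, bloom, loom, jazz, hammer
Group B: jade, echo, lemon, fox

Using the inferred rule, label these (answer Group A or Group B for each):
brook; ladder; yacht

Group A, Group A, Group B

All 'Group A' examples share one property — has a double letter — and every 'Group B' example lacks it.
Group A: brook, since 'oo' doubled.
Group A: ladder, since 'dd' doubled.
Group B: yacht, since no doubled letter.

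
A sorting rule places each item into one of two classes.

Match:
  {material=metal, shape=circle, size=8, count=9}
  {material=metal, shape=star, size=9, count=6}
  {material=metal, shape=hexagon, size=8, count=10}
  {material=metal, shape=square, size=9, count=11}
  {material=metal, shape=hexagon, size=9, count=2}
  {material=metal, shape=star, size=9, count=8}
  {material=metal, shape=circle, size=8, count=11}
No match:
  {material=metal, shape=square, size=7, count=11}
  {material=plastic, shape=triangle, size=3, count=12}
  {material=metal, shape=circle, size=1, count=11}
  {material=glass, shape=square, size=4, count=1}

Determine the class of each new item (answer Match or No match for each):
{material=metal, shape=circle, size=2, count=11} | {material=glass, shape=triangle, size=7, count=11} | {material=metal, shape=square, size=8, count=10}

No match, No match, Match

The classifier is using: size ≥ 8.
{material=metal, shape=circle, size=2, count=11}: No match (size = 2).
{material=glass, shape=triangle, size=7, count=11}: No match (size = 7).
{material=metal, shape=square, size=8, count=10}: Match (size = 8).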